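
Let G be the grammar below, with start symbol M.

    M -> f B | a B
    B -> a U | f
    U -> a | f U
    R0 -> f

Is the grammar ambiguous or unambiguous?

Only M, B, U are reachable from M; ignoring the rest: Restricted to the reachable nonterminals, every rule has the form A → t or A → t B, and no two rules for the same A share a first terminal. The grammar encodes a DFA — one run per string.

Unambiguous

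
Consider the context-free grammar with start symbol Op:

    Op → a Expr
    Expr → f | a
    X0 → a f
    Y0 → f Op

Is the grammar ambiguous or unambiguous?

(X0, Y0 are unreachable from Op, so their rules don't affect L(Op).) Restricted to the reachable nonterminals, every rule has the form A → t or A → t B, and no two rules for the same A share a first terminal. The grammar encodes a DFA — one run per string.

Unambiguous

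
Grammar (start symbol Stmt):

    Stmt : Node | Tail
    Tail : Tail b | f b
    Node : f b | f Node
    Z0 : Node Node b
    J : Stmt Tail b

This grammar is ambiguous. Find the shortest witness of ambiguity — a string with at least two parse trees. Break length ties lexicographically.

length 2: f b has 2 parse trees

Two derivations of f b:
  Stmt ⇒ Node ⇒ f b
  Stmt ⇒ Tail ⇒ f b

f b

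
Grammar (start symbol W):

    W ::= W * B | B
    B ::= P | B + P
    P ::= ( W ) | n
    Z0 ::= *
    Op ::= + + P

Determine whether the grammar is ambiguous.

Unambiguous

(Z0, Op are unreachable from W, so their rules don't affect L(W).) W → W * B | B  ;  B → B + P | P  — a left-associative chain with P at the bottom. Each string factors uniquely by precedence.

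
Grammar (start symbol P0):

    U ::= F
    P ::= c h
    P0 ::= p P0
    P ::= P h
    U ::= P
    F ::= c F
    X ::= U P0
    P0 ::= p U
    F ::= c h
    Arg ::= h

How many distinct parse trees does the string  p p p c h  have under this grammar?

2

Parse trees for p p p c h:
  [P0 p [P0 p [P0 p [U [F c h]]]]]
  [P0 p [P0 p [P0 p [U [P c h]]]]]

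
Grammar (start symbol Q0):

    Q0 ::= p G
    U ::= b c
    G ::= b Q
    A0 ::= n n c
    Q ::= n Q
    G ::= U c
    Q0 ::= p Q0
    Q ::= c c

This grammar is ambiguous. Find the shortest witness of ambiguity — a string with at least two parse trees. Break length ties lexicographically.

length 4: p b c c has 2 parse trees

Two derivations of p b c c:
  Q0 ⇒ p G ⇒ p b Q ⇒ p b c c
  Q0 ⇒ p G ⇒ p U c ⇒ p b c c

p b c c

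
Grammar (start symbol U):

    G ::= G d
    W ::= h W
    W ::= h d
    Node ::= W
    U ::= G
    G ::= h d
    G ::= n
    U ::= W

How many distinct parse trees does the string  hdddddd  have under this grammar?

1

Parse trees for hdddddd:
  [U [G [G [G [G [G [G h d] d] d] d] d] d]]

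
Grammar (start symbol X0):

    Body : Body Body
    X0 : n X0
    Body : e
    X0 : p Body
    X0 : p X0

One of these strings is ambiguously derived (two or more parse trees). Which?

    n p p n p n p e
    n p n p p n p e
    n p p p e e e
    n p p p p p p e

n p p p e e e

n p p n p n p e: 1 tree
n p n p p n p e: 1 tree
n p p p e e e: 2 trees
n p p p p p p e: 1 tree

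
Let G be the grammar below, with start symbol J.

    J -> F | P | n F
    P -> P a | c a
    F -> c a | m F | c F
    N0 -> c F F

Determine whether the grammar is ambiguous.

Witness: c a

Derivation 1: J ⇒ F ⇒ c a
Derivation 2: J ⇒ P ⇒ c a

Two distinct leftmost derivations for the same string.

Ambiguous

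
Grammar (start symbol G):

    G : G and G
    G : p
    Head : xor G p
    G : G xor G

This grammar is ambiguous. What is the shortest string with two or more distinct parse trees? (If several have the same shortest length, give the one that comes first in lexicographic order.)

p and p and p

length 1: no string has ≥2 trees
length 3: no string has ≥2 trees
length 5: p and p and p has 2 parse trees

Two derivations of p and p and p:
  G ⇒ G and G ⇒ G and G and G ⇒ p and G and G ⇒ p and p and G ⇒ p and p and p
  G ⇒ G and G ⇒ p and G ⇒ p and G and G ⇒ p and p and G ⇒ p and p and p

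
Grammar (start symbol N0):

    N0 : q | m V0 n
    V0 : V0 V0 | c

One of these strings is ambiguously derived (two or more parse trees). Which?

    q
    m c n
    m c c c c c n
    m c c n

m c c c c c n

q: 1 tree
m c n: 1 tree
m c c c c c n: 14 trees
m c c n: 1 tree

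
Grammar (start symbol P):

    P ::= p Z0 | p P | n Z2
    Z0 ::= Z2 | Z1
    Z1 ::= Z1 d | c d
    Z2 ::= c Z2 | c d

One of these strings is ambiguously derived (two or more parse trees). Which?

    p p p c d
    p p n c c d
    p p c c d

p p p c d

p p p c d: 2 trees
p p n c c d: 1 tree
p p c c d: 1 tree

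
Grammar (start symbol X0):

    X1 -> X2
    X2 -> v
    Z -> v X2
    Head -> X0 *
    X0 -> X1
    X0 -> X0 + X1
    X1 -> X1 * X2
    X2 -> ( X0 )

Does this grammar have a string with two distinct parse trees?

Only X0, X1, X2 are reachable from X0; ignoring the rest: The grammar is stratified — X0 handles '+' (left-recursive), X1 handles '*', X2 atoms. Each operator has a fixed associativity and precedence level, so every string has one parse.

Unambiguous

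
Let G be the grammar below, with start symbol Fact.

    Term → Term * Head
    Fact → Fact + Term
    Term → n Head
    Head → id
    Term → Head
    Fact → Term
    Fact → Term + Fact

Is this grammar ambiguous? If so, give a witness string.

Ambiguous

Witness: id + id

Derivation 1: Fact ⇒ Fact + Term ⇒ Term + Term ⇒ Head + Term ⇒ id + Term ⇒ id + Head ⇒ id + id
Derivation 2: Fact ⇒ Term + Fact ⇒ Head + Fact ⇒ id + Fact ⇒ id + Term ⇒ id + Head ⇒ id + id

Two distinct leftmost derivations for the same string.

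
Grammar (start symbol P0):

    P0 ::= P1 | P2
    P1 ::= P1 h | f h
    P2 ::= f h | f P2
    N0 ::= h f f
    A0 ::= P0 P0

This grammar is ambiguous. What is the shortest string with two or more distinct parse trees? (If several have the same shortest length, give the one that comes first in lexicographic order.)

f h

length 2: f h has 2 parse trees

Two derivations of f h:
  P0 ⇒ P1 ⇒ f h
  P0 ⇒ P2 ⇒ f h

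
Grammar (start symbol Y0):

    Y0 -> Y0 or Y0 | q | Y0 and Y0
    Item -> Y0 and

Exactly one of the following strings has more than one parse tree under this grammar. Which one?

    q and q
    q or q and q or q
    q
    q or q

q and q: 1 tree
q or q and q or q: 5 trees
q: 1 tree
q or q: 1 tree

q or q and q or q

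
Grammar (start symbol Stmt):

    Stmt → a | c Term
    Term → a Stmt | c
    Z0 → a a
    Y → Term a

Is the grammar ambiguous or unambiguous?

Only Stmt, Term are reachable from Stmt; ignoring the rest: The reachable rules are right-linear with at most one rule per (nonterminal, next-terminal) pair. Each input token forces the next rule, so parsing is deterministic.

Unambiguous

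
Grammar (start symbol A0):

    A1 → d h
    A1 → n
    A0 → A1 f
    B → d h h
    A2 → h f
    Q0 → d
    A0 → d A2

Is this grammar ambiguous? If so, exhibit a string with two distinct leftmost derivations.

Witness: d h f

Derivation 1: A0 ⇒ A1 f ⇒ d h f
Derivation 2: A0 ⇒ d A2 ⇒ d h f

Two distinct leftmost derivations for the same string.

Ambiguous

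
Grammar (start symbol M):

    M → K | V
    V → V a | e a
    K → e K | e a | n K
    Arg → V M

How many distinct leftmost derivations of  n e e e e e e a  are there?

Parse trees for n e e e e e e a:
  [M [K n [K e [K e [K e [K e [K e [K e a]]]]]]]]

1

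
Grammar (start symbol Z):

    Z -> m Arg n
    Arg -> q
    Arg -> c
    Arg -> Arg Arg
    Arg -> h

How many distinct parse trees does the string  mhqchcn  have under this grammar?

Parse trees for mhqchcn (showing first 6 of 14):
  [Z m [Arg [Arg h] [Arg [Arg q] [Arg [Arg c] [Arg [Arg h] [Arg c]]]]] n]
  [Z m [Arg [Arg h] [Arg [Arg q] [Arg [Arg [Arg c] [Arg h]] [Arg c]]]] n]
  [Z m [Arg [Arg h] [Arg [Arg [Arg q] [Arg c]] [Arg [Arg h] [Arg c]]]] n]
  [Z m [Arg [Arg h] [Arg [Arg [Arg q] [Arg [Arg c] [Arg h]]] [Arg c]]] n]
  [Z m [Arg [Arg h] [Arg [Arg [Arg [Arg q] [Arg c]] [Arg h]] [Arg c]]] n]
  [Z m [Arg [Arg [Arg h] [Arg q]] [Arg [Arg c] [Arg [Arg h] [Arg c]]]] n]

14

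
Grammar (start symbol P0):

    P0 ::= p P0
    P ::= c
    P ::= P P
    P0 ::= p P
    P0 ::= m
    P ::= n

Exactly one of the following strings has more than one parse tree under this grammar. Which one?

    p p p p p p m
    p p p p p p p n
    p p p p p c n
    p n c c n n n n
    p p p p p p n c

p n c c n n n n

p p p p p p m: 1 tree
p p p p p p p n: 1 tree
p p p p p c n: 1 tree
p n c c n n n n: 132 trees
p p p p p p n c: 1 tree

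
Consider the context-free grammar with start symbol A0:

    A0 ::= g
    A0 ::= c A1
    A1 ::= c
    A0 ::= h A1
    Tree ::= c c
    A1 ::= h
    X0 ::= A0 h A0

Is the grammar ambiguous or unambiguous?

(Tree, X0 are unreachable from A0, so their rules don't affect L(A0).) Each reachable nonterminal has at most one production per leading terminal, and all productions are right-linear; the derivation is determined token-by-token.

Unambiguous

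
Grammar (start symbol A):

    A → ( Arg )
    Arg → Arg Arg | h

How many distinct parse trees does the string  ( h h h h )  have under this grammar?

5

Parse trees for ( h h h h ):
  [A ( [Arg [Arg h] [Arg [Arg h] [Arg [Arg h] [Arg h]]]] )]
  [A ( [Arg [Arg h] [Arg [Arg [Arg h] [Arg h]] [Arg h]]] )]
  [A ( [Arg [Arg [Arg h] [Arg h]] [Arg [Arg h] [Arg h]]] )]
  [A ( [Arg [Arg [Arg h] [Arg [Arg h] [Arg h]]] [Arg h]] )]
  [A ( [Arg [Arg [Arg [Arg h] [Arg h]] [Arg h]] [Arg h]] )]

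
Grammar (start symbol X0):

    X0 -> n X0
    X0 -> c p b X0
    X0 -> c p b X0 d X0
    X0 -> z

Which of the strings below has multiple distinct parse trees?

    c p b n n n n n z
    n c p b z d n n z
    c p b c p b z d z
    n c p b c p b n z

c p b c p b z d z

c p b n n n n n z: 1 tree
n c p b z d n n z: 1 tree
c p b c p b z d z: 2 trees
n c p b c p b n z: 1 tree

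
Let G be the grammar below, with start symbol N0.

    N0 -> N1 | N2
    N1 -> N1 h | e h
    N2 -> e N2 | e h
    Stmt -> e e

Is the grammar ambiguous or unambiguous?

Ambiguous

Witness: e h

Derivation 1: N0 ⇒ N1 ⇒ e h
Derivation 2: N0 ⇒ N2 ⇒ e h

Two distinct leftmost derivations for the same string.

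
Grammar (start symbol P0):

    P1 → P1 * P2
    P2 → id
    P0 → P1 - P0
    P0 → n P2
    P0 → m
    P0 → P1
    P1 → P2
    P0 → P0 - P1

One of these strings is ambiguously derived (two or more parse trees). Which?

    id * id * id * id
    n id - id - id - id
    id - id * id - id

id * id * id * id: 1 tree
n id - id - id - id: 1 tree
id - id * id - id: 4 trees

id - id * id - id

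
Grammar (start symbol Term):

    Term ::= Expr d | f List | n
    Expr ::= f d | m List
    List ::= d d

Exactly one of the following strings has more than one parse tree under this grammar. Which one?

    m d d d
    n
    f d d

m d d d: 1 tree
n: 1 tree
f d d: 2 trees

f d d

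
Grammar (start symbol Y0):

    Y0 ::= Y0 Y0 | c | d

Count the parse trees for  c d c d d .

Parse trees for c d c d d (showing first 6 of 14):
  [Y0 [Y0 c] [Y0 [Y0 d] [Y0 [Y0 c] [Y0 [Y0 d] [Y0 d]]]]]
  [Y0 [Y0 c] [Y0 [Y0 d] [Y0 [Y0 [Y0 c] [Y0 d]] [Y0 d]]]]
  [Y0 [Y0 c] [Y0 [Y0 [Y0 d] [Y0 c]] [Y0 [Y0 d] [Y0 d]]]]
  [Y0 [Y0 c] [Y0 [Y0 [Y0 d] [Y0 [Y0 c] [Y0 d]]] [Y0 d]]]
  [Y0 [Y0 c] [Y0 [Y0 [Y0 [Y0 d] [Y0 c]] [Y0 d]] [Y0 d]]]
  [Y0 [Y0 [Y0 c] [Y0 d]] [Y0 [Y0 c] [Y0 [Y0 d] [Y0 d]]]]

14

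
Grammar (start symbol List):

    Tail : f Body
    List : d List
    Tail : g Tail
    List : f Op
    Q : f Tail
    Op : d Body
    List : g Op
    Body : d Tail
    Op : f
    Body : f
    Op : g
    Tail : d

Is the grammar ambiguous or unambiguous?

Only List, Op, Body, Tail are reachable from List; ignoring the rest: Each reachable nonterminal has at most one production per leading terminal, and all productions are right-linear; the derivation is determined token-by-token.

Unambiguous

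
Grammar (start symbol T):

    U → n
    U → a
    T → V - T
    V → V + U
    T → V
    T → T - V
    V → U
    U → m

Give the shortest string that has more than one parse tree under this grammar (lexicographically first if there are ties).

length 1: no string has ≥2 trees
length 3: a - a has 2 parse trees

Two derivations of a - a:
  T ⇒ V - T ⇒ U - T ⇒ a - T ⇒ a - V ⇒ a - U ⇒ a - a
  T ⇒ T - V ⇒ V - V ⇒ U - V ⇒ a - V ⇒ a - U ⇒ a - a

a - a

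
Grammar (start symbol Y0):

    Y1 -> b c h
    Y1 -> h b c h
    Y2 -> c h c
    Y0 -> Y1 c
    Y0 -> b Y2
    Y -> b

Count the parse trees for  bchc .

Parse trees for bchc:
  [Y0 [Y1 b c h] c]
  [Y0 b [Y2 c h c]]

2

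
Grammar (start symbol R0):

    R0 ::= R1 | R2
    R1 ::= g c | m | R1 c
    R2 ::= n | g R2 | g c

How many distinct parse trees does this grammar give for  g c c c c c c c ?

1

Parse trees for g c c c c c c c:
  [R0 [R1 [R1 [R1 [R1 [R1 [R1 [R1 g c] c] c] c] c] c] c]]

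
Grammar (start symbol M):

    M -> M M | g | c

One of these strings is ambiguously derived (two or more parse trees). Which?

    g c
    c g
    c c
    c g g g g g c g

c g g g g g c g

g c: 1 tree
c g: 1 tree
c c: 1 tree
c g g g g g c g: 429 trees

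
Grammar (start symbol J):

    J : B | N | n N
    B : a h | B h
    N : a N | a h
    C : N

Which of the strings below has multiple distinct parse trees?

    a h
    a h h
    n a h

a h: 2 trees
a h h: 1 tree
n a h: 1 tree

a h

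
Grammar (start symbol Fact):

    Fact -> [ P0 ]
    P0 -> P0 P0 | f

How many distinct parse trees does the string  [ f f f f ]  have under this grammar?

5

Parse trees for [ f f f f ]:
  [Fact [ [P0 [P0 f] [P0 [P0 f] [P0 [P0 f] [P0 f]]]] ]]
  [Fact [ [P0 [P0 f] [P0 [P0 [P0 f] [P0 f]] [P0 f]]] ]]
  [Fact [ [P0 [P0 [P0 f] [P0 f]] [P0 [P0 f] [P0 f]]] ]]
  [Fact [ [P0 [P0 [P0 f] [P0 [P0 f] [P0 f]]] [P0 f]] ]]
  [Fact [ [P0 [P0 [P0 [P0 f] [P0 f]] [P0 f]] [P0 f]] ]]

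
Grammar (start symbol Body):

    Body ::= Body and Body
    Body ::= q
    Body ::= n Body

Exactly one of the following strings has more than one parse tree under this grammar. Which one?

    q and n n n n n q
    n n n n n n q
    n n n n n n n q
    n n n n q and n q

q and n n n n n q: 1 tree
n n n n n n q: 1 tree
n n n n n n n q: 1 tree
n n n n q and n q: 5 trees

n n n n q and n q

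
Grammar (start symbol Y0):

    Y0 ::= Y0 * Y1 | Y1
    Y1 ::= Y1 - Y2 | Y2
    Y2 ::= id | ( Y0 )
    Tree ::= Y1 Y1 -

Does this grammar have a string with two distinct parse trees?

Unambiguous

Only Y0, Y1, Y2 are reachable from Y0; ignoring the rest: The grammar is stratified — Y0 handles '*' (left-recursive), Y1 handles '-', Y2 atoms. Each operator has a fixed associativity and precedence level, so every string has one parse.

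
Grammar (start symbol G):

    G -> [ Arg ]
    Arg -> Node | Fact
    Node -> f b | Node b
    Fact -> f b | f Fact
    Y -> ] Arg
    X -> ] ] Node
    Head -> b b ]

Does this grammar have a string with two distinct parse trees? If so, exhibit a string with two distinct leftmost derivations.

Witness: [ f b ]

Derivation 1: G ⇒ [ Arg ] ⇒ [ Node ] ⇒ [ f b ]
Derivation 2: G ⇒ [ Arg ] ⇒ [ Fact ] ⇒ [ f b ]

Two distinct leftmost derivations for the same string.

Ambiguous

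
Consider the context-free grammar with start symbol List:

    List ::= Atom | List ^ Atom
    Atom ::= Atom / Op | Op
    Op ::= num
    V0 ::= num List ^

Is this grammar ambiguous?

Unambiguous

Only List, Atom, Op are reachable from List; ignoring the rest: This is a standard precedence ladder (List over Atom over Op), with each level left-recursive on its own operator ('^' at List, '/' at Atom). That structure is LR(1), hence unambiguous.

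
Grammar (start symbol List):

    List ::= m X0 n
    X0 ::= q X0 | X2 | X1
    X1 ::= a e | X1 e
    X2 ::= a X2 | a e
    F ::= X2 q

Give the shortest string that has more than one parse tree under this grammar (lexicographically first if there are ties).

length 4: m a e n has 2 parse trees

Two derivations of m a e n:
  List ⇒ m X0 n ⇒ m X2 n ⇒ m a e n
  List ⇒ m X0 n ⇒ m X1 n ⇒ m a e n

m a e n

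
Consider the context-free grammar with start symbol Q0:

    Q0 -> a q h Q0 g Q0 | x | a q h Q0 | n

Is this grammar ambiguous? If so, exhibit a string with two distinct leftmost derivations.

Witness: a q h a q h n g n

Derivation 1: Q0 ⇒ a q h Q0 g Q0 ⇒ a q h a q h Q0 g Q0 ⇒ a q h a q h n g Q0 ⇒ a q h a q h n g n
Derivation 2: Q0 ⇒ a q h Q0 ⇒ a q h a q h Q0 g Q0 ⇒ a q h a q h n g Q0 ⇒ a q h a q h n g n

Two distinct leftmost derivations for the same string.

Ambiguous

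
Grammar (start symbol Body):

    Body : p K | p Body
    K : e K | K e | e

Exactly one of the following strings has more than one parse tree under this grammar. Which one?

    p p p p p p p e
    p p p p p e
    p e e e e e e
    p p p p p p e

p e e e e e e

p p p p p p p e: 1 tree
p p p p p e: 1 tree
p e e e e e e: 32 trees
p p p p p p e: 1 tree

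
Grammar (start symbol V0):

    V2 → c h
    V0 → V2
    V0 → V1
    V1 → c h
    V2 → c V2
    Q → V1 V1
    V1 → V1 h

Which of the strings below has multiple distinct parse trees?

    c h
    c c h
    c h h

c h: 2 trees
c c h: 1 tree
c h h: 1 tree

c h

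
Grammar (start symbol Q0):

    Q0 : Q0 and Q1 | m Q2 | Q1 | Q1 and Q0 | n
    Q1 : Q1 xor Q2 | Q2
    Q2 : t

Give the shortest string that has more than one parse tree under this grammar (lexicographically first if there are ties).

length 1: no string has ≥2 trees
length 2: no string has ≥2 trees
length 3: t and t has 2 parse trees

Two derivations of t and t:
  Q0 ⇒ Q0 and Q1 ⇒ Q1 and Q1 ⇒ Q2 and Q1 ⇒ t and Q1 ⇒ t and Q2 ⇒ t and t
  Q0 ⇒ Q1 and Q0 ⇒ Q2 and Q0 ⇒ t and Q0 ⇒ t and Q1 ⇒ t and Q2 ⇒ t and t

t and t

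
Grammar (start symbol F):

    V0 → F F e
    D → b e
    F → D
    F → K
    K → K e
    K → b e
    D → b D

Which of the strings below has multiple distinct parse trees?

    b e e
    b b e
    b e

b e e: 1 tree
b b e: 1 tree
b e: 2 trees

b e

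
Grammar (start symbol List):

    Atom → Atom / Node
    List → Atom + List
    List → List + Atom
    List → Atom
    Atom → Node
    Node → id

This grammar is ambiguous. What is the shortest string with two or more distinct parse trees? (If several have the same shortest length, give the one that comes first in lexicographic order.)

length 1: no string has ≥2 trees
length 3: id + id has 2 parse trees

Two derivations of id + id:
  List ⇒ Atom + List ⇒ Node + List ⇒ id + List ⇒ id + Atom ⇒ id + Node ⇒ id + id
  List ⇒ List + Atom ⇒ Atom + Atom ⇒ Node + Atom ⇒ id + Atom ⇒ id + Node ⇒ id + id

id + id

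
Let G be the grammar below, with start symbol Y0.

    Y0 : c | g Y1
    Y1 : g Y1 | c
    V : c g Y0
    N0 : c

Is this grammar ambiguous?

(V, N0 are unreachable from Y0, so their rules don't affect L(Y0).) Each reachable nonterminal has at most one production per leading terminal, and all productions are right-linear; the derivation is determined token-by-token.

Unambiguous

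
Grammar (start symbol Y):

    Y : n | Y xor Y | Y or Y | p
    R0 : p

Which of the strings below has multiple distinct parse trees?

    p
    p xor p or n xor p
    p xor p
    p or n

p xor p or n xor p

p: 1 tree
p xor p or n xor p: 5 trees
p xor p: 1 tree
p or n: 1 tree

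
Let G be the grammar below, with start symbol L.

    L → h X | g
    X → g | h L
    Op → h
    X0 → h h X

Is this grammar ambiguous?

(Op, X0 are unreachable from L, so their rules don't affect L(L).) The reachable rules are right-linear with at most one rule per (nonterminal, next-terminal) pair. Each input token forces the next rule, so parsing is deterministic.

Unambiguous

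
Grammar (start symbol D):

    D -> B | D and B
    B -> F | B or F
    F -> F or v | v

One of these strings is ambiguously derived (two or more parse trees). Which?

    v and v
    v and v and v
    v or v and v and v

v and v: 1 tree
v and v and v: 1 tree
v or v and v and v: 2 trees

v or v and v and v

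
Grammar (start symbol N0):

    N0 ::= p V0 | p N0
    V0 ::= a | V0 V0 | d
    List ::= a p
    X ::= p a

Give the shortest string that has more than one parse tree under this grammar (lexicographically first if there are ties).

p a a a

length 2: no string has ≥2 trees
length 3: no string has ≥2 trees
length 4: p a a a has 2 parse trees

Two derivations of p a a a:
  N0 ⇒ p V0 ⇒ p V0 V0 ⇒ p a V0 ⇒ p a V0 V0 ⇒ p a a V0 ⇒ p a a a
  N0 ⇒ p V0 ⇒ p V0 V0 ⇒ p V0 V0 V0 ⇒ p a V0 V0 ⇒ p a a V0 ⇒ p a a a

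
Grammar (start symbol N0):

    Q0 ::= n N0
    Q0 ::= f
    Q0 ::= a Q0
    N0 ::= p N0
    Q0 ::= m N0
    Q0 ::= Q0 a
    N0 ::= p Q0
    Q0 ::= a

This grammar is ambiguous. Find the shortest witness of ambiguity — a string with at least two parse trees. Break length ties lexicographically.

p a a

length 2: no string has ≥2 trees
length 3: p a a has 2 parse trees

Two derivations of p a a:
  N0 ⇒ p Q0 ⇒ p a Q0 ⇒ p a a
  N0 ⇒ p Q0 ⇒ p Q0 a ⇒ p a a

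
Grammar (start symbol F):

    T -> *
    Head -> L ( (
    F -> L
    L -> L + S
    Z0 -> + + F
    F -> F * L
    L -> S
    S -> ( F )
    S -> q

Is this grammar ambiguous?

Only F, L, S are reachable from F; ignoring the rest: The grammar is stratified — F handles '*' (left-recursive), L handles '+', S atoms. Each operator has a fixed associativity and precedence level, so every string has one parse.

Unambiguous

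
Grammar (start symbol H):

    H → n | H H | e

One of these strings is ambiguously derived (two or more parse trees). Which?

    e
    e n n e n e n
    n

e n n e n e n

e: 1 tree
e n n e n e n: 132 trees
n: 1 tree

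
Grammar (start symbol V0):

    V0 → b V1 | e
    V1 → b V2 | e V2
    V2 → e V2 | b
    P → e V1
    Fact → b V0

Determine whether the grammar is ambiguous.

Only V0, V1, V2 are reachable from V0; ignoring the rest: Restricted to the reachable nonterminals, every rule has the form A → t or A → t B, and no two rules for the same A share a first terminal. The grammar encodes a DFA — one run per string.

Unambiguous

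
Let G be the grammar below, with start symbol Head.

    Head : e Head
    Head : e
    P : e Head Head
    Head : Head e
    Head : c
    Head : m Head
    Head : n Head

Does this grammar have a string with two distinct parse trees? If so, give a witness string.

Ambiguous

Witness: e e

Derivation 1: Head ⇒ e Head ⇒ e e
Derivation 2: Head ⇒ Head e ⇒ e e

Two distinct leftmost derivations for the same string.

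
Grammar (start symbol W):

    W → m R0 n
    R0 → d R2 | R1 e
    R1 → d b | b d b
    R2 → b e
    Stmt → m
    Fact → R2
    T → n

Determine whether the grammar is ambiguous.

Ambiguous

Witness: m d b e n

Derivation 1: W ⇒ m R0 n ⇒ m d R2 n ⇒ m d b e n
Derivation 2: W ⇒ m R0 n ⇒ m R1 e n ⇒ m d b e n

Two distinct leftmost derivations for the same string.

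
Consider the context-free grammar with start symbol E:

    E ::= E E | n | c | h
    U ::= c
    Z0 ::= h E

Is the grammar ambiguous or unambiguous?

Ambiguous

Witness: c c c

Derivation 1: E ⇒ E E ⇒ E E E ⇒ c E E ⇒ c c E ⇒ c c c
Derivation 2: E ⇒ E E ⇒ c E ⇒ c E E ⇒ c c E ⇒ c c c

Two distinct leftmost derivations for the same string.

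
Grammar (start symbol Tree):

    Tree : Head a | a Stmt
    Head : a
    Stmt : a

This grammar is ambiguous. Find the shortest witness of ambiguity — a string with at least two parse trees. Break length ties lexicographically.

a a

length 2: a a has 2 parse trees

Two derivations of a a:
  Tree ⇒ Head a ⇒ a a
  Tree ⇒ a Stmt ⇒ a a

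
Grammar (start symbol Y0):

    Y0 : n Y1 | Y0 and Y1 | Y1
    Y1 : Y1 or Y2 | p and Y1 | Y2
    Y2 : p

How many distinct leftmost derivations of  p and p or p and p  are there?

Parse trees for p and p or p and p:
  [Y0 [Y0 [Y0 [Y1 [Y2 p]]] and [Y1 [Y1 [Y2 p]] or [Y2 p]]] and [Y1 [Y2 p]]]
  [Y0 [Y0 [Y1 [Y1 p and [Y1 [Y2 p]]] or [Y2 p]]] and [Y1 [Y2 p]]]
  [Y0 [Y0 [Y1 p and [Y1 [Y1 [Y2 p]] or [Y2 p]]]] and [Y1 [Y2 p]]]

3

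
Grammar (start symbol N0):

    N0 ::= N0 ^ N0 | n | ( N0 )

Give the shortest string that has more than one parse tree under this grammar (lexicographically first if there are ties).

n ^ n ^ n

length 1: no string has ≥2 trees
length 3: no string has ≥2 trees
length 5: n ^ n ^ n has 2 parse trees

Two derivations of n ^ n ^ n:
  N0 ⇒ N0 ^ N0 ⇒ N0 ^ N0 ^ N0 ⇒ n ^ N0 ^ N0 ⇒ n ^ n ^ N0 ⇒ n ^ n ^ n
  N0 ⇒ N0 ^ N0 ⇒ n ^ N0 ⇒ n ^ N0 ^ N0 ⇒ n ^ n ^ N0 ⇒ n ^ n ^ n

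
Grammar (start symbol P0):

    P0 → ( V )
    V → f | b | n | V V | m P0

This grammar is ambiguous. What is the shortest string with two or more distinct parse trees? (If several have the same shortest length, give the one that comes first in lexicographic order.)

( b b b )

length 3: no string has ≥2 trees
length 4: no string has ≥2 trees
length 5: ( b b b ) has 2 parse trees

Two derivations of ( b b b ):
  P0 ⇒ ( V ) ⇒ ( V V ) ⇒ ( b V ) ⇒ ( b V V ) ⇒ ( b b V ) ⇒ ( b b b )
  P0 ⇒ ( V ) ⇒ ( V V ) ⇒ ( V V V ) ⇒ ( b V V ) ⇒ ( b b V ) ⇒ ( b b b )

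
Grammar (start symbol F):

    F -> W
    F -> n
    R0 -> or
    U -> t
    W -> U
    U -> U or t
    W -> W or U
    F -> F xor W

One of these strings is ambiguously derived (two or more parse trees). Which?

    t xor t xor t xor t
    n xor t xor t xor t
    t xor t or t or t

t xor t or t or t

t xor t xor t xor t: 1 tree
n xor t xor t xor t: 1 tree
t xor t or t or t: 4 trees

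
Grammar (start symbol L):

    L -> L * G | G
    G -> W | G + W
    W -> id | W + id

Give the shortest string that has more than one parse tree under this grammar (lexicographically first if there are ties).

length 1: no string has ≥2 trees
length 3: id + id has 2 parse trees

Two derivations of id + id:
  L ⇒ G ⇒ W ⇒ W + id ⇒ id + id
  L ⇒ G ⇒ G + W ⇒ W + W ⇒ id + W ⇒ id + id

id + id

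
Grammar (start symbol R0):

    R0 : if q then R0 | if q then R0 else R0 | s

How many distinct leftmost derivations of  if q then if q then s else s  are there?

Parse trees for if q then if q then s else s:
  [R0 if q then [R0 if q then [R0 s] else [R0 s]]]
  [R0 if q then [R0 if q then [R0 s]] else [R0 s]]

2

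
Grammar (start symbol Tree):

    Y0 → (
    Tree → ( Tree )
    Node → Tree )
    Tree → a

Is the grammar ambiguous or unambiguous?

(Y0, Node are unreachable from Tree, so their rules don't affect L(Tree).) Each string is a nest of matched brackets around a single atom. An opening bracket forces the recursive rule; an atom forces the base rule.

Unambiguous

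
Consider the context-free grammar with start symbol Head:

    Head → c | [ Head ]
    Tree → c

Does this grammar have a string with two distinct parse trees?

Only Head is reachable from Head; ignoring the rest: L(Head) is { openⁿ atom closeⁿ : n ≥ 0 }. The bracket depth fixes n, and the derivation is forced at every step.

Unambiguous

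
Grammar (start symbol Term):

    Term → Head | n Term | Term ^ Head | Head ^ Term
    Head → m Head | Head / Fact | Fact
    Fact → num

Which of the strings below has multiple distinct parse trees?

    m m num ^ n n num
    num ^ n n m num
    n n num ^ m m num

m m num ^ n n num: 1 tree
num ^ n n m num: 1 tree
n n num ^ m m num: 4 trees

n n num ^ m m num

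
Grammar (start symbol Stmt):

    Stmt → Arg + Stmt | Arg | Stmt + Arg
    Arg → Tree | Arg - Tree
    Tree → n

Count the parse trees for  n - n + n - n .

Parse trees for n - n + n - n:
  [Stmt [Arg [Arg [Tree n]] - [Tree n]] + [Stmt [Arg [Arg [Tree n]] - [Tree n]]]]
  [Stmt [Stmt [Arg [Arg [Tree n]] - [Tree n]]] + [Arg [Arg [Tree n]] - [Tree n]]]

2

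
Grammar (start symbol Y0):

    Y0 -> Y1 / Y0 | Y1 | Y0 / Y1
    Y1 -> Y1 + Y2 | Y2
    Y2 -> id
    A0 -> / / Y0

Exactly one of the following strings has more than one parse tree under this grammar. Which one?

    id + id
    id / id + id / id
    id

id / id + id / id

id + id: 1 tree
id / id + id / id: 4 trees
id: 1 tree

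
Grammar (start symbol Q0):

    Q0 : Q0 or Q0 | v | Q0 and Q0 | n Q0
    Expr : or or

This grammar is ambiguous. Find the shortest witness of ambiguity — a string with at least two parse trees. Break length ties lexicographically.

length 1: no string has ≥2 trees
length 2: no string has ≥2 trees
length 3: no string has ≥2 trees
length 4: n v and v has 2 parse trees

Two derivations of n v and v:
  Q0 ⇒ Q0 and Q0 ⇒ n Q0 and Q0 ⇒ n v and Q0 ⇒ n v and v
  Q0 ⇒ n Q0 ⇒ n Q0 and Q0 ⇒ n v and Q0 ⇒ n v and v

n v and v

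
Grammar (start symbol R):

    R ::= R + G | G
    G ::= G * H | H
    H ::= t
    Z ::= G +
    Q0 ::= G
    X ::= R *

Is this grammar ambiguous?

(Z, Q0, X are unreachable from R, so their rules don't affect L(R).) This is a standard precedence ladder (R over G over H), with each level left-recursive on its own operator ('+' at R, '*' at G). That structure is LR(1), hence unambiguous.

Unambiguous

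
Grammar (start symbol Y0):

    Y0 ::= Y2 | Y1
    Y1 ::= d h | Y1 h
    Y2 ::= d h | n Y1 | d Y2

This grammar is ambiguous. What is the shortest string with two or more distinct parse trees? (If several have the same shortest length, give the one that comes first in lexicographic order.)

d h

length 2: d h has 2 parse trees

Two derivations of d h:
  Y0 ⇒ Y2 ⇒ d h
  Y0 ⇒ Y1 ⇒ d h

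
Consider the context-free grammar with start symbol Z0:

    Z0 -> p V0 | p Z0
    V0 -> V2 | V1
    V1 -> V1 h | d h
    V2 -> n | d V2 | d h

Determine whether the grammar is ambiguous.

Ambiguous

Witness: p d h

Derivation 1: Z0 ⇒ p V0 ⇒ p V2 ⇒ p d h
Derivation 2: Z0 ⇒ p V0 ⇒ p V1 ⇒ p d h

Two distinct leftmost derivations for the same string.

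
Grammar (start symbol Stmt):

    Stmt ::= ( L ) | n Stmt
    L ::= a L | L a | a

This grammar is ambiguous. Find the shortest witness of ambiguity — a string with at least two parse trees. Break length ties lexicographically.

length 3: no string has ≥2 trees
length 4: ( a a ) has 2 parse trees

Two derivations of ( a a ):
  Stmt ⇒ ( L ) ⇒ ( a L ) ⇒ ( a a )
  Stmt ⇒ ( L ) ⇒ ( L a ) ⇒ ( a a )

( a a )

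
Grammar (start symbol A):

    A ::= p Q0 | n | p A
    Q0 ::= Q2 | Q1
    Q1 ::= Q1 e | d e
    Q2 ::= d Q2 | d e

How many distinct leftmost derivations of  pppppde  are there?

2

Parse trees for pppppde:
  [A p [A p [A p [A p [A p [Q0 [Q2 d e]]]]]]]
  [A p [A p [A p [A p [A p [Q0 [Q1 d e]]]]]]]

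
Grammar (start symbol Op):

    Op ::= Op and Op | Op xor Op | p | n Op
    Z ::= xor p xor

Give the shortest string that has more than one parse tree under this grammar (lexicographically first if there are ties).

n p and p

length 1: no string has ≥2 trees
length 2: no string has ≥2 trees
length 3: no string has ≥2 trees
length 4: n p and p has 2 parse trees

Two derivations of n p and p:
  Op ⇒ Op and Op ⇒ n Op and Op ⇒ n p and Op ⇒ n p and p
  Op ⇒ n Op ⇒ n Op and Op ⇒ n p and Op ⇒ n p and p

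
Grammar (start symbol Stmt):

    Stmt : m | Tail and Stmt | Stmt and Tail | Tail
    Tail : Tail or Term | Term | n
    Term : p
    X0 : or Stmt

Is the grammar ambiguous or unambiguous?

Ambiguous

Witness: n and n

Derivation 1: Stmt ⇒ Tail and Stmt ⇒ n and Stmt ⇒ n and Tail ⇒ n and n
Derivation 2: Stmt ⇒ Stmt and Tail ⇒ Tail and Tail ⇒ n and Tail ⇒ n and n

Two distinct leftmost derivations for the same string.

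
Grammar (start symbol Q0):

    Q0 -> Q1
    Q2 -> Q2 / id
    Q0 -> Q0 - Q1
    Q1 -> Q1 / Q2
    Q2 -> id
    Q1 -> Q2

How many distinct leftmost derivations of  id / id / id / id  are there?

8

Parse trees for id / id / id / id:
  [Q0 [Q1 [Q1 [Q2 id]] / [Q2 [Q2 [Q2 id] / id] / id]]]
  [Q0 [Q1 [Q1 [Q1 [Q2 id]] / [Q2 id]] / [Q2 [Q2 id] / id]]]
  [Q0 [Q1 [Q1 [Q2 [Q2 id] / id]] / [Q2 [Q2 id] / id]]]
  [Q0 [Q1 [Q1 [Q1 [Q2 id]] / [Q2 [Q2 id] / id]] / [Q2 id]]]
  [Q0 [Q1 [Q1 [Q1 [Q1 [Q2 id]] / [Q2 id]] / [Q2 id]] / [Q2 id]]]
  [Q0 [Q1 [Q1 [Q1 [Q2 [Q2 id] / id]] / [Q2 id]] / [Q2 id]]]
  [Q0 [Q1 [Q1 [Q2 [Q2 [Q2 id] / id] / id]] / [Q2 id]]]
  [Q0 [Q1 [Q2 [Q2 [Q2 [Q2 id] / id] / id] / id]]]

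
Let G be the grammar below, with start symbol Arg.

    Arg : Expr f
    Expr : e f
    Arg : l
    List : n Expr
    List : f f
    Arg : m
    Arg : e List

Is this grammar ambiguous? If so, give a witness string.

Ambiguous

Witness: e f f

Derivation 1: Arg ⇒ Expr f ⇒ e f f
Derivation 2: Arg ⇒ e List ⇒ e f f

Two distinct leftmost derivations for the same string.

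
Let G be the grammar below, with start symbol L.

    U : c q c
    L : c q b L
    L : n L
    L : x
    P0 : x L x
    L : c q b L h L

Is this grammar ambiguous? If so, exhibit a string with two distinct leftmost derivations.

Witness: c q b c q b x h x

Derivation 1: L ⇒ c q b L ⇒ c q b c q b L h L ⇒ c q b c q b x h L ⇒ c q b c q b x h x
Derivation 2: L ⇒ c q b L h L ⇒ c q b c q b L h L ⇒ c q b c q b x h L ⇒ c q b c q b x h x

Two distinct leftmost derivations for the same string.

Ambiguous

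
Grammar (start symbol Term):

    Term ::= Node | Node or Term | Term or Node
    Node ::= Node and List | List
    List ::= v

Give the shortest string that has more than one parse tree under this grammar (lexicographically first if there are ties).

v or v

length 1: no string has ≥2 trees
length 3: v or v has 2 parse trees

Two derivations of v or v:
  Term ⇒ Node or Term ⇒ List or Term ⇒ v or Term ⇒ v or Node ⇒ v or List ⇒ v or v
  Term ⇒ Term or Node ⇒ Node or Node ⇒ List or Node ⇒ v or Node ⇒ v or List ⇒ v or v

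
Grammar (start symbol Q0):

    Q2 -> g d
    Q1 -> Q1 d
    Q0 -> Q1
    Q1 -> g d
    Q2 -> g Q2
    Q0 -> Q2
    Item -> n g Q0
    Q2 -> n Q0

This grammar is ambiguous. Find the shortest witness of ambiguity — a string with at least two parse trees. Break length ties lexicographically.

length 2: g d has 2 parse trees

Two derivations of g d:
  Q0 ⇒ Q1 ⇒ g d
  Q0 ⇒ Q2 ⇒ g d

g d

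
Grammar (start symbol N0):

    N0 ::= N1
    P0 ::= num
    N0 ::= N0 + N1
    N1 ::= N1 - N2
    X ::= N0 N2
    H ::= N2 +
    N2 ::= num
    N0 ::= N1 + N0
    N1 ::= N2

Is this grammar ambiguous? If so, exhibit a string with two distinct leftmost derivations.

Ambiguous

Witness: num + num

Derivation 1: N0 ⇒ N0 + N1 ⇒ N1 + N1 ⇒ N2 + N1 ⇒ num + N1 ⇒ num + N2 ⇒ num + num
Derivation 2: N0 ⇒ N1 + N0 ⇒ N2 + N0 ⇒ num + N0 ⇒ num + N1 ⇒ num + N2 ⇒ num + num

Two distinct leftmost derivations for the same string.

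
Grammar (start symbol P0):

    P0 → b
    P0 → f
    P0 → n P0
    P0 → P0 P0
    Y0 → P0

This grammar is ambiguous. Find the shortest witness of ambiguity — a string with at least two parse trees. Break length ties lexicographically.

length 1: no string has ≥2 trees
length 2: no string has ≥2 trees
length 3: b b b has 2 parse trees

Two derivations of b b b:
  P0 ⇒ P0 P0 ⇒ b P0 ⇒ b P0 P0 ⇒ b b P0 ⇒ b b b
  P0 ⇒ P0 P0 ⇒ P0 P0 P0 ⇒ b P0 P0 ⇒ b b P0 ⇒ b b b

b b b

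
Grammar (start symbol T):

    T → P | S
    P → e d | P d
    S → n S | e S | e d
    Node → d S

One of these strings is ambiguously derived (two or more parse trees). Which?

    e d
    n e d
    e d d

e d: 2 trees
n e d: 1 tree
e d d: 1 tree

e d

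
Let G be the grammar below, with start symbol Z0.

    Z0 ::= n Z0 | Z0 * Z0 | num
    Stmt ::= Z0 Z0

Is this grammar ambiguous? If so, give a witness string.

Witness: n num * num

Derivation 1: Z0 ⇒ n Z0 ⇒ n Z0 * Z0 ⇒ n num * Z0 ⇒ n num * num
Derivation 2: Z0 ⇒ Z0 * Z0 ⇒ n Z0 * Z0 ⇒ n num * Z0 ⇒ n num * num

Two distinct leftmost derivations for the same string.

Ambiguous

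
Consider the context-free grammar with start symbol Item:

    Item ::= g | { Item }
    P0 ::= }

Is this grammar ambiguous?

Only Item is reachable from Item; ignoring the rest: Each string is a nest of matched brackets around a single atom. An opening bracket forces the recursive rule; an atom forces the base rule.

Unambiguous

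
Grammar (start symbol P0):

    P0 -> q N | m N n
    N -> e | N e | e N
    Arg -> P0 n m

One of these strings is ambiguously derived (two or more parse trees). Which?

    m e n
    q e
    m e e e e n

m e e e e n

m e n: 1 tree
q e: 1 tree
m e e e e n: 8 trees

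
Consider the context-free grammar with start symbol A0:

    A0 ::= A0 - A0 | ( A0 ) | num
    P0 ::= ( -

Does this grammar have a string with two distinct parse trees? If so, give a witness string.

Ambiguous

Witness: num - num - num

Derivation 1: A0 ⇒ A0 - A0 ⇒ A0 - A0 - A0 ⇒ num - A0 - A0 ⇒ num - num - A0 ⇒ num - num - num
Derivation 2: A0 ⇒ A0 - A0 ⇒ num - A0 ⇒ num - A0 - A0 ⇒ num - num - A0 ⇒ num - num - num

Two distinct leftmost derivations for the same string.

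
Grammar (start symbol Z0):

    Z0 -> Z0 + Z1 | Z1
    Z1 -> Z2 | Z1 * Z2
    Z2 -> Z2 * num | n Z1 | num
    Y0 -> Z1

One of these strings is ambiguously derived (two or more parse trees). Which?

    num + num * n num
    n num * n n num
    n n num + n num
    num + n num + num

n num * n n num

num + num * n num: 1 tree
n num * n n num: 2 trees
n n num + n num: 1 tree
num + n num + num: 1 tree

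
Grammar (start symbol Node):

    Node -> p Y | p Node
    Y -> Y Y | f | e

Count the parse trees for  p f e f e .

5

Parse trees for p f e f e:
  [Node p [Y [Y f] [Y [Y e] [Y [Y f] [Y e]]]]]
  [Node p [Y [Y f] [Y [Y [Y e] [Y f]] [Y e]]]]
  [Node p [Y [Y [Y f] [Y e]] [Y [Y f] [Y e]]]]
  [Node p [Y [Y [Y f] [Y [Y e] [Y f]]] [Y e]]]
  [Node p [Y [Y [Y [Y f] [Y e]] [Y f]] [Y e]]]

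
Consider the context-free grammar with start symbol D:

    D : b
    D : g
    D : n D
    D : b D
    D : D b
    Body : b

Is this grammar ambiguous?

Ambiguous

Witness: b b

Derivation 1: D ⇒ b D ⇒ b b
Derivation 2: D ⇒ D b ⇒ b b

Two distinct leftmost derivations for the same string.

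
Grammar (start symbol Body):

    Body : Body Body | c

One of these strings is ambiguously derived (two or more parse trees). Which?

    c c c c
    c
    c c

c c c c: 5 trees
c: 1 tree
c c: 1 tree

c c c c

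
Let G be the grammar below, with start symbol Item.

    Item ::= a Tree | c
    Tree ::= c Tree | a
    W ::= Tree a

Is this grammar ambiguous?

Only Item, Tree are reachable from Item; ignoring the rest: Each reachable nonterminal has at most one production per leading terminal, and all productions are right-linear; the derivation is determined token-by-token.

Unambiguous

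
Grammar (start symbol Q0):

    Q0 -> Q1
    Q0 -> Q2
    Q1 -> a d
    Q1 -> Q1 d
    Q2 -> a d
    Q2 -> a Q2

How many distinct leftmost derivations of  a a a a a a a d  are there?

Parse trees for a a a a a a a d:
  [Q0 [Q2 a [Q2 a [Q2 a [Q2 a [Q2 a [Q2 a [Q2 a d]]]]]]]]

1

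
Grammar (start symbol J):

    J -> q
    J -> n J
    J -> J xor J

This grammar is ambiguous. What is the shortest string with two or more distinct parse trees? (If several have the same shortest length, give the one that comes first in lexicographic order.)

n q xor q

length 1: no string has ≥2 trees
length 2: no string has ≥2 trees
length 3: no string has ≥2 trees
length 4: n q xor q has 2 parse trees

Two derivations of n q xor q:
  J ⇒ n J ⇒ n J xor J ⇒ n q xor J ⇒ n q xor q
  J ⇒ J xor J ⇒ n J xor J ⇒ n q xor J ⇒ n q xor q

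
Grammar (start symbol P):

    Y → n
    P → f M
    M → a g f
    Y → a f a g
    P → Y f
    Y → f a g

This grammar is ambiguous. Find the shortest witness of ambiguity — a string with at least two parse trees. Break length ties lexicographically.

length 2: no string has ≥2 trees
length 4: f a g f has 2 parse trees

Two derivations of f a g f:
  P ⇒ f M ⇒ f a g f
  P ⇒ Y f ⇒ f a g f

f a g f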